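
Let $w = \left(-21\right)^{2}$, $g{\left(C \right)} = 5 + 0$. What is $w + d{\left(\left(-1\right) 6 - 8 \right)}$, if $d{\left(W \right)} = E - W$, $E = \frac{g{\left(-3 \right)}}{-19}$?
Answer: $\frac{8640}{19} \approx 454.74$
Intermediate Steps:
$g{\left(C \right)} = 5$
$w = 441$
$E = - \frac{5}{19}$ ($E = \frac{5}{-19} = 5 \left(- \frac{1}{19}\right) = - \frac{5}{19} \approx -0.26316$)
$d{\left(W \right)} = - \frac{5}{19} - W$
$w + d{\left(\left(-1\right) 6 - 8 \right)} = 441 - \left(\frac{5}{19} - 8 - 6\right) = 441 - - \frac{261}{19} = 441 + \left(- \frac{5}{19} + 14\right) = 441 + \frac{261}{19} = \frac{8640}{19}$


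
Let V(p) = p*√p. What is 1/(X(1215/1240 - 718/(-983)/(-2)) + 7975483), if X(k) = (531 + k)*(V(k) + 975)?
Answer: 7313552702864174691686270606651392/62119907019733602030570379905452470832243 - 2308137011601337276594304*√9131965802/62119907019733602030570379905452470832243 ≈ 1.1773e-7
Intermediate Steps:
V(p) = p^(3/2)
X(k) = (531 + k)*(975 + k^(3/2)) (X(k) = (531 + k)*(k^(3/2) + 975) = (531 + k)*(975 + k^(3/2)))
1/(X(1215/1240 - 718/(-983)/(-2)) + 7975483) = 1/((517725 + (1215/1240 - 718/(-983)/(-2))^(5/2) + 531*(1215/1240 - 718/(-983)/(-2))^(3/2) + 975*(1215/1240 - 718/(-983)/(-2))) + 7975483) = 1/((517725 + (1215*(1/1240) - 718*(-1/983)*(-½))^(5/2) + 531*(1215*(1/1240) - 718*(-1/983)*(-½))^(3/2) + 975*(1215*(1/1240) - 718*(-1/983)*(-½))) + 7975483) = 1/((517725 + (243/248 + (718/983)*(-½))^(5/2) + 531*(243/248 + (718/983)*(-½))^(3/2) + 975*(243/248 + (718/983)*(-½))) + 7975483) = 1/((517725 + (243/248 - 359/983)^(5/2) + 531*(243/248 - 359/983)^(3/2) + 975*(243/248 - 359/983)) + 7975483) = 1/((517725 + (149837/243784)^(5/2) + 531*(149837/243784)^(3/2) + 975*(149837/243784)) + 7975483) = 1/((517725 + 22451126569*√9131965802/7244119407057152 + 531*(149837*√9131965802/29715319328) + 146091075/243784) + 7975483) = 1/((517725 + 22451126569*√9131965802/7244119407057152 + 79563447*√9131965802/29715319328 + 146091075/243784) + 7975483) = 1/((126359162475/243784 + 19418746490017*√9131965802/7244119407057152) + 7975483) = 1/(2070654310147/243784 + 19418746490017*√9131965802/7244119407057152)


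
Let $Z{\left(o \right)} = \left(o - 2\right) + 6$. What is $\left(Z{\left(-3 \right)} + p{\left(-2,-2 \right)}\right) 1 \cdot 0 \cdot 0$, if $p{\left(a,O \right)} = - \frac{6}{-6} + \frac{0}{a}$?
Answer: $0$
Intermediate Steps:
$Z{\left(o \right)} = 4 + o$ ($Z{\left(o \right)} = \left(-2 + o\right) + 6 = 4 + o$)
$p{\left(a,O \right)} = 1$ ($p{\left(a,O \right)} = \left(-6\right) \left(- \frac{1}{6}\right) + 0 = 1 + 0 = 1$)
$\left(Z{\left(-3 \right)} + p{\left(-2,-2 \right)}\right) 1 \cdot 0 \cdot 0 = \left(\left(4 - 3\right) + 1\right) 1 \cdot 0 \cdot 0 = \left(1 + 1\right) 0 \cdot 0 = 2 \cdot 0 = 0$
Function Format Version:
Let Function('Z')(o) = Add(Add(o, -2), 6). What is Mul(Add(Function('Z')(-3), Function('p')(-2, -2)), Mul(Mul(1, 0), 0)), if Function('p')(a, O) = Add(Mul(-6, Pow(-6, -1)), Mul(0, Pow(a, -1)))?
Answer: 0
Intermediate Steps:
Function('Z')(o) = Add(4, o) (Function('Z')(o) = Add(Add(-2, o), 6) = Add(4, o))
Function('p')(a, O) = 1 (Function('p')(a, O) = Add(Mul(-6, Rational(-1, 6)), 0) = Add(1, 0) = 1)
Mul(Add(Function('Z')(-3), Function('p')(-2, -2)), Mul(Mul(1, 0), 0)) = Mul(Add(Add(4, -3), 1), Mul(Mul(1, 0), 0)) = Mul(Add(1, 1), Mul(0, 0)) = Mul(2, 0) = 0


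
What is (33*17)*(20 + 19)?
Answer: 21879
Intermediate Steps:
(33*17)*(20 + 19) = 561*39 = 21879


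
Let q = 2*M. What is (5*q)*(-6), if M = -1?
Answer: 60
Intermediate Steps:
q = -2 (q = 2*(-1) = -2)
(5*q)*(-6) = (5*(-2))*(-6) = -10*(-6) = 60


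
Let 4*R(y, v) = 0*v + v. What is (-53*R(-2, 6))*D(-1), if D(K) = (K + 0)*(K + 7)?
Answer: 477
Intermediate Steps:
D(K) = K*(7 + K)
R(y, v) = v/4 (R(y, v) = (0*v + v)/4 = (0 + v)/4 = v/4)
(-53*R(-2, 6))*D(-1) = (-53*6/4)*(-(7 - 1)) = (-53*3/2)*(-1*6) = -159/2*(-6) = 477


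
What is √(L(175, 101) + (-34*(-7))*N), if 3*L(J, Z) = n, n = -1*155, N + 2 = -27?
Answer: I*√62583/3 ≈ 83.389*I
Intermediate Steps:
N = -29 (N = -2 - 27 = -29)
n = -155
L(J, Z) = -155/3 (L(J, Z) = (⅓)*(-155) = -155/3)
√(L(175, 101) + (-34*(-7))*N) = √(-155/3 - 34*(-7)*(-29)) = √(-155/3 + 238*(-29)) = √(-155/3 - 6902) = √(-20861/3) = I*√62583/3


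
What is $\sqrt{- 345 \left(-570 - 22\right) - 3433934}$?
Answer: $i \sqrt{3229694} \approx 1797.1 i$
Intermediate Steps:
$\sqrt{- 345 \left(-570 - 22\right) - 3433934} = \sqrt{\left(-345\right) \left(-592\right) - 3433934} = \sqrt{204240 - 3433934} = \sqrt{-3229694} = i \sqrt{3229694}$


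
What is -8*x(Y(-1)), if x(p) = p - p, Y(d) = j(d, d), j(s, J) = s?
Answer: 0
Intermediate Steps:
Y(d) = d
x(p) = 0
-8*x(Y(-1)) = -8*0 = 0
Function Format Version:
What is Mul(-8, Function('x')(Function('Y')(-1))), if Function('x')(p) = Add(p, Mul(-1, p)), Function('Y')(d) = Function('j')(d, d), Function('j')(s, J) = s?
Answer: 0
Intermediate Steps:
Function('Y')(d) = d
Function('x')(p) = 0
Mul(-8, Function('x')(Function('Y')(-1))) = Mul(-8, 0) = 0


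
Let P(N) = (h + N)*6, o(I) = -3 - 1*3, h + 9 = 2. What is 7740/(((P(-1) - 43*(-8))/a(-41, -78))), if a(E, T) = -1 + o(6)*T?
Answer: 903645/74 ≈ 12211.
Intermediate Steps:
h = -7 (h = -9 + 2 = -7)
o(I) = -6 (o(I) = -3 - 3 = -6)
P(N) = -42 + 6*N (P(N) = (-7 + N)*6 = -42 + 6*N)
a(E, T) = -1 - 6*T
7740/(((P(-1) - 43*(-8))/a(-41, -78))) = 7740/((((-42 + 6*(-1)) - 43*(-8))/(-1 - 6*(-78)))) = 7740/((((-42 - 6) + 344)/(-1 + 468))) = 7740/(((-48 + 344)/467)) = 7740/((296*(1/467))) = 7740/(296/467) = 7740*(467/296) = 903645/74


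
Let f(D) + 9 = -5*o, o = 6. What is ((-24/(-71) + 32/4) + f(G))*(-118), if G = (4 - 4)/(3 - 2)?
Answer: 256886/71 ≈ 3618.1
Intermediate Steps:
G = 0 (G = 0/1 = 0*1 = 0)
f(D) = -39 (f(D) = -9 - 5*6 = -9 - 30 = -39)
((-24/(-71) + 32/4) + f(G))*(-118) = ((-24/(-71) + 32/4) - 39)*(-118) = ((-24*(-1/71) + 32*(¼)) - 39)*(-118) = ((24/71 + 8) - 39)*(-118) = (592/71 - 39)*(-118) = -2177/71*(-118) = 256886/71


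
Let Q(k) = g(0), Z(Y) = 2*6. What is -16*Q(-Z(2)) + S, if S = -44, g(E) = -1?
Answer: -28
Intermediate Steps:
Z(Y) = 12
Q(k) = -1
-16*Q(-Z(2)) + S = -16*(-1) - 44 = 16 - 44 = -28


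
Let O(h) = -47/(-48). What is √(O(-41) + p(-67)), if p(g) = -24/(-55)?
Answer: √616605/660 ≈ 1.1898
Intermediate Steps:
p(g) = 24/55 (p(g) = -24*(-1/55) = 24/55)
O(h) = 47/48 (O(h) = -47*(-1/48) = 47/48)
√(O(-41) + p(-67)) = √(47/48 + 24/55) = √(3737/2640) = √616605/660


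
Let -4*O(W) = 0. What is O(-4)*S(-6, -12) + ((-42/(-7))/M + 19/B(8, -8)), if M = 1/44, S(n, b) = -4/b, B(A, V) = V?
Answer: 2093/8 ≈ 261.63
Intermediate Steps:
O(W) = 0 (O(W) = -¼*0 = 0)
M = 1/44 ≈ 0.022727
O(-4)*S(-6, -12) + ((-42/(-7))/M + 19/B(8, -8)) = 0*(-4/(-12)) + ((-42/(-7))/(1/44) + 19/(-8)) = 0*(-4*(-1/12)) + (-42*(-⅐)*44 + 19*(-⅛)) = 0*(⅓) + (6*44 - 19/8) = 0 + (264 - 19/8) = 0 + 2093/8 = 2093/8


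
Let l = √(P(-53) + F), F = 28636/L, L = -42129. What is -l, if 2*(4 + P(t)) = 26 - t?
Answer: -11*√227000414/28086 ≈ -5.9009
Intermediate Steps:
P(t) = 9 - t/2 (P(t) = -4 + (26 - t)/2 = -4 + (13 - t/2) = 9 - t/2)
F = -28636/42129 (F = 28636/(-42129) = 28636*(-1/42129) = -28636/42129 ≈ -0.67972)
l = 11*√227000414/28086 (l = √((9 - ½*(-53)) - 28636/42129) = √((9 + 53/2) - 28636/42129) = √(71/2 - 28636/42129) = √(2933887/84258) = 11*√227000414/28086 ≈ 5.9009)
-l = -11*√227000414/28086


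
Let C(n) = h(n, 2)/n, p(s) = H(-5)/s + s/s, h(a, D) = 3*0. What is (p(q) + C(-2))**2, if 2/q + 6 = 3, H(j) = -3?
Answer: 121/4 ≈ 30.250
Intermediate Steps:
h(a, D) = 0
q = -2/3 (q = 2/(-6 + 3) = 2/(-3) = 2*(-1/3) = -2/3 ≈ -0.66667)
p(s) = 1 - 3/s (p(s) = -3/s + s/s = -3/s + 1 = 1 - 3/s)
C(n) = 0 (C(n) = 0/n = 0)
(p(q) + C(-2))**2 = ((-3 - 2/3)/(-2/3) + 0)**2 = (-3/2*(-11/3) + 0)**2 = (11/2 + 0)**2 = (11/2)**2 = 121/4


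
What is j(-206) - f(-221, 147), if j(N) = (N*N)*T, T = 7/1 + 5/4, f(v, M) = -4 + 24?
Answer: 350077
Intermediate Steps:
f(v, M) = 20
T = 33/4 (T = 7*1 + 5*(1/4) = 7 + 5/4 = 33/4 ≈ 8.2500)
j(N) = 33*N**2/4 (j(N) = (N*N)*(33/4) = N**2*(33/4) = 33*N**2/4)
j(-206) - f(-221, 147) = (33/4)*(-206)**2 - 1*20 = (33/4)*42436 - 20 = 350097 - 20 = 350077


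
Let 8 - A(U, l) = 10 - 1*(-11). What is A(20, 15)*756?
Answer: -9828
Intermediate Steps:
A(U, l) = -13 (A(U, l) = 8 - (10 - 1*(-11)) = 8 - (10 + 11) = 8 - 1*21 = 8 - 21 = -13)
A(20, 15)*756 = -13*756 = -9828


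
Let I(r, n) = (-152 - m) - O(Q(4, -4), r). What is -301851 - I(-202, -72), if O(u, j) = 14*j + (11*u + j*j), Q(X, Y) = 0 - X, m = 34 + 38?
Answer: -263695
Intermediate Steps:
m = 72
Q(X, Y) = -X
O(u, j) = j² + 11*u + 14*j (O(u, j) = 14*j + (11*u + j²) = 14*j + (j² + 11*u) = j² + 11*u + 14*j)
I(r, n) = -180 - r² - 14*r (I(r, n) = (-152 - 1*72) - (r² + 11*(-1*4) + 14*r) = (-152 - 72) - (r² + 11*(-4) + 14*r) = -224 - (r² - 44 + 14*r) = -224 - (-44 + r² + 14*r) = -224 + (44 - r² - 14*r) = -180 - r² - 14*r)
-301851 - I(-202, -72) = -301851 - (-180 - 1*(-202)² - 14*(-202)) = -301851 - (-180 - 1*40804 + 2828) = -301851 - (-180 - 40804 + 2828) = -301851 - 1*(-38156) = -301851 + 38156 = -263695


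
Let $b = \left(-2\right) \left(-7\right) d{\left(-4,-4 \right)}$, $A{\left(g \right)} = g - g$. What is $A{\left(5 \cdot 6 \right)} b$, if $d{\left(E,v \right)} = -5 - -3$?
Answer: $0$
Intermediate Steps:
$d{\left(E,v \right)} = -2$ ($d{\left(E,v \right)} = -5 + 3 = -2$)
$A{\left(g \right)} = 0$
$b = -28$ ($b = \left(-2\right) \left(-7\right) \left(-2\right) = 14 \left(-2\right) = -28$)
$A{\left(5 \cdot 6 \right)} b = 0 \left(-28\right) = 0$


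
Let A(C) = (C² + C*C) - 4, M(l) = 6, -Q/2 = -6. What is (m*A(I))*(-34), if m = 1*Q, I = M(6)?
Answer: -27744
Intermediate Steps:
Q = 12 (Q = -2*(-6) = 12)
I = 6
A(C) = -4 + 2*C² (A(C) = (C² + C²) - 4 = 2*C² - 4 = -4 + 2*C²)
m = 12 (m = 1*12 = 12)
(m*A(I))*(-34) = (12*(-4 + 2*6²))*(-34) = (12*(-4 + 2*36))*(-34) = (12*(-4 + 72))*(-34) = (12*68)*(-34) = 816*(-34) = -27744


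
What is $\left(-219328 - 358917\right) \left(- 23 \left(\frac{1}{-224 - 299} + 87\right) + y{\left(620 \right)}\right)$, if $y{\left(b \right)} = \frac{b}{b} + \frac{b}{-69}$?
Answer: $\frac{41920838678885}{36087} \approx 1.1617 \cdot 10^{9}$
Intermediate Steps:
$y{\left(b \right)} = 1 - \frac{b}{69}$ ($y{\left(b \right)} = 1 + b \left(- \frac{1}{69}\right) = 1 - \frac{b}{69}$)
$\left(-219328 - 358917\right) \left(- 23 \left(\frac{1}{-224 - 299} + 87\right) + y{\left(620 \right)}\right) = \left(-219328 - 358917\right) \left(- 23 \left(\frac{1}{-224 - 299} + 87\right) + \left(1 - \frac{620}{69}\right)\right) = - 578245 \left(- 23 \left(\frac{1}{-523} + 87\right) + \left(1 - \frac{620}{69}\right)\right) = - 578245 \left(- 23 \left(- \frac{1}{523} + 87\right) - \frac{551}{69}\right) = - 578245 \left(\left(-23\right) \frac{45500}{523} - \frac{551}{69}\right) = - 578245 \left(- \frac{1046500}{523} - \frac{551}{69}\right) = \left(-578245\right) \left(- \frac{72496673}{36087}\right) = \frac{41920838678885}{36087}$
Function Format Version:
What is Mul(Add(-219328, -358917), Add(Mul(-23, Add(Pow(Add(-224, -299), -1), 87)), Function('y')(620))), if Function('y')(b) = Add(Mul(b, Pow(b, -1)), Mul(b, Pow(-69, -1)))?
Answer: Rational(41920838678885, 36087) ≈ 1.1617e+9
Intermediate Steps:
Function('y')(b) = Add(1, Mul(Rational(-1, 69), b)) (Function('y')(b) = Add(1, Mul(b, Rational(-1, 69))) = Add(1, Mul(Rational(-1, 69), b)))
Mul(Add(-219328, -358917), Add(Mul(-23, Add(Pow(Add(-224, -299), -1), 87)), Function('y')(620))) = Mul(Add(-219328, -358917), Add(Mul(-23, Add(Pow(Add(-224, -299), -1), 87)), Add(1, Mul(Rational(-1, 69), 620)))) = Mul(-578245, Add(Mul(-23, Add(Pow(-523, -1), 87)), Add(1, Rational(-620, 69)))) = Mul(-578245, Add(Mul(-23, Add(Rational(-1, 523), 87)), Rational(-551, 69))) = Mul(-578245, Add(Mul(-23, Rational(45500, 523)), Rational(-551, 69))) = Mul(-578245, Add(Rational(-1046500, 523), Rational(-551, 69))) = Mul(-578245, Rational(-72496673, 36087)) = Rational(41920838678885, 36087)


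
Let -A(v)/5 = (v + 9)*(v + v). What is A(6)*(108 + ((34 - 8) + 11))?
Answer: -130500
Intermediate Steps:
A(v) = -10*v*(9 + v) (A(v) = -5*(v + 9)*(v + v) = -5*(9 + v)*2*v = -10*v*(9 + v))
A(6)*(108 + ((34 - 8) + 11)) = (-10*6*(9 + 6))*(108 + ((34 - 8) + 11)) = (-10*6*15)*(108 + (26 + 11)) = -900*(108 + 37) = -900*145 = -130500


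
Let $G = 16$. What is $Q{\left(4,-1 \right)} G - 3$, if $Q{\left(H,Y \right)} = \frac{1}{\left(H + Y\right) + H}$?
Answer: $- \frac{5}{7} \approx -0.71429$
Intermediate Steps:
$Q{\left(H,Y \right)} = \frac{1}{Y + 2 H}$
$Q{\left(4,-1 \right)} G - 3 = \frac{1}{-1 + 2 \cdot 4} \cdot 16 - 3 = \frac{1}{-1 + 8} \cdot 16 - 3 = \frac{1}{7} \cdot 16 - 3 = \frac{16}{7} - 3 = - \frac{5}{7}$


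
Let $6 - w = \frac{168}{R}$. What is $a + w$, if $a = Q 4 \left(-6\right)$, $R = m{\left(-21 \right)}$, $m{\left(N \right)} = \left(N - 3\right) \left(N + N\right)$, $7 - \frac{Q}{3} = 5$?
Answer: $- \frac{829}{6} \approx -138.17$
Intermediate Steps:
$Q = 6$ ($Q = 21 - 15 = 6$)
$m{\left(N \right)} = 2 N \left(-3 + N\right)$ ($m{\left(N \right)} = \left(-3 + N\right) 2 N = 2 N \left(-3 + N\right)$)
$R = 1008$ ($R = 2 \left(-21\right) \left(-3 - 21\right) = 2 \left(-21\right) \left(-24\right) = 1008$)
$a = -144$ ($a = 6 \cdot 4 \left(-6\right) = 24 \left(-6\right) = -144$)
$w = \frac{35}{6}$ ($w = 6 - \frac{168}{1008} = 6 - 168 \cdot \frac{1}{1008} = 6 - \frac{1}{6} = \frac{35}{6} \approx 5.8333$)
$a + w = -144 + \frac{35}{6} = - \frac{829}{6}$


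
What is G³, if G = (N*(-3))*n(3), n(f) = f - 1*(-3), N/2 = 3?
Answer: -1259712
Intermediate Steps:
N = 6 (N = 2*3 = 6)
n(f) = 3 + f (n(f) = f + 3 = 3 + f)
G = -108 (G = (6*(-3))*(3 + 3) = -18*6 = -108)
G³ = (-108)³ = -1259712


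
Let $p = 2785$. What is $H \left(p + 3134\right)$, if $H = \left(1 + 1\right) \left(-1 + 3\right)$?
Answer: $23676$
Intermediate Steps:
$H = 4$ ($H = 2 \cdot 2 = 4$)
$H \left(p + 3134\right) = 4 \left(2785 + 3134\right) = 4 \cdot 5919 = 23676$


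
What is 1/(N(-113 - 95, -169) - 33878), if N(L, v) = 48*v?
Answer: -1/41990 ≈ -2.3815e-5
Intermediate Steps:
1/(N(-113 - 95, -169) - 33878) = 1/(48*(-169) - 33878) = 1/(-8112 - 33878) = 1/(-41990) = -1/41990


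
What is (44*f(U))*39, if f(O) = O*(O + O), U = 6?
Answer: 123552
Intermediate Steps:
f(O) = 2*O² (f(O) = O*(2*O) = 2*O²)
(44*f(U))*39 = (44*(2*6²))*39 = (44*(2*36))*39 = (44*72)*39 = 3168*39 = 123552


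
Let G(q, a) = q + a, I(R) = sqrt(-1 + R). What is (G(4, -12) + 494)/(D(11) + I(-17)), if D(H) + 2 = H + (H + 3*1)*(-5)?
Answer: -29646/3739 - 1458*I*sqrt(2)/3739 ≈ -7.9289 - 0.55146*I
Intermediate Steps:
D(H) = -17 - 4*H (D(H) = -2 + (H + (H + 3*1)*(-5)) = -2 + (H + (H + 3)*(-5)) = -2 + (H + (3 + H)*(-5)) = -2 + (H + (-15 - 5*H)) = -2 + (-15 - 4*H) = -17 - 4*H)
G(q, a) = a + q
(G(4, -12) + 494)/(D(11) + I(-17)) = ((-12 + 4) + 494)/((-17 - 4*11) + sqrt(-1 - 17)) = (-8 + 494)/((-17 - 44) + sqrt(-18)) = 486/(-61 + 3*I*sqrt(2))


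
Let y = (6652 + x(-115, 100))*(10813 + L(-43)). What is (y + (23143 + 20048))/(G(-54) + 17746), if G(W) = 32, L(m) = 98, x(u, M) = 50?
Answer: 24389571/5926 ≈ 4115.7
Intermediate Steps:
y = 73125522 (y = (6652 + 50)*(10813 + 98) = 6702*10911 = 73125522)
(y + (23143 + 20048))/(G(-54) + 17746) = (73125522 + (23143 + 20048))/(32 + 17746) = (73125522 + 43191)/17778 = 73168713*(1/17778) = 24389571/5926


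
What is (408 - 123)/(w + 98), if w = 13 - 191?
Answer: -57/16 ≈ -3.5625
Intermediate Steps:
w = -178
(408 - 123)/(w + 98) = (408 - 123)/(-178 + 98) = 285/(-80) = 285*(-1/80) = -57/16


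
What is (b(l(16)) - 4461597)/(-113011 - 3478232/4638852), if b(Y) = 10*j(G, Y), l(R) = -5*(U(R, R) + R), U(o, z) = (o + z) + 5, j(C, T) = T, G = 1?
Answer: 5177245281111/131061195401 ≈ 39.503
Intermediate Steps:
U(o, z) = 5 + o + z
l(R) = -25 - 15*R (l(R) = -5*((5 + R + R) + R) = -5*((5 + 2*R) + R) = -5*(5 + 3*R) = -25 - 15*R)
b(Y) = 10*Y
(b(l(16)) - 4461597)/(-113011 - 3478232/4638852) = (10*(-25 - 15*16) - 4461597)/(-113011 - 3478232/4638852) = (10*(-25 - 240) - 4461597)/(-113011 - 3478232*1/4638852) = (10*(-265) - 4461597)/(-113011 - 869558/1159713) = (-2650 - 4461597)/(-131061195401/1159713) = -4464247*(-1159713/131061195401) = 5177245281111/131061195401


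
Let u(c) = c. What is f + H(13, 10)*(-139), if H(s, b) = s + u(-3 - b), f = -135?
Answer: -135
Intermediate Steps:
H(s, b) = -3 + s - b (H(s, b) = s + (-3 - b) = -3 + s - b)
f + H(13, 10)*(-139) = -135 + (-3 + 13 - 1*10)*(-139) = -135 + (-3 + 13 - 10)*(-139) = -135 + 0*(-139) = -135 + 0 = -135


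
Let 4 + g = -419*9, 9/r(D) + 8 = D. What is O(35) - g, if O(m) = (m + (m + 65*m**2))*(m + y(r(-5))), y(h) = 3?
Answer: 3032185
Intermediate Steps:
r(D) = 9/(-8 + D)
g = -3775 (g = -4 - 419*9 = -4 - 3771 = -3775)
O(m) = (3 + m)*(2*m + 65*m**2) (O(m) = (m + (m + 65*m**2))*(m + 3) = (2*m + 65*m**2)*(3 + m) = (3 + m)*(2*m + 65*m**2))
O(35) - g = 35*(6 + 65*35**2 + 197*35) - 1*(-3775) = 35*(6 + 65*1225 + 6895) + 3775 = 35*(6 + 79625 + 6895) + 3775 = 35*86526 + 3775 = 3028410 + 3775 = 3032185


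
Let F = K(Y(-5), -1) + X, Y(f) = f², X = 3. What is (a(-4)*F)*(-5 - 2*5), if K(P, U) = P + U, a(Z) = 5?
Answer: -2025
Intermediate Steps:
F = 27 (F = ((-5)² - 1) + 3 = (25 - 1) + 3 = 24 + 3 = 27)
(a(-4)*F)*(-5 - 2*5) = (5*27)*(-5 - 2*5) = 135*(-5 - 10) = 135*(-15) = -2025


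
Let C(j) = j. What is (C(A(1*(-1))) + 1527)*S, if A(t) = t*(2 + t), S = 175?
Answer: 267050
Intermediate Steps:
(C(A(1*(-1))) + 1527)*S = ((1*(-1))*(2 + 1*(-1)) + 1527)*175 = (-(2 - 1) + 1527)*175 = (-1*1 + 1527)*175 = (-1 + 1527)*175 = 1526*175 = 267050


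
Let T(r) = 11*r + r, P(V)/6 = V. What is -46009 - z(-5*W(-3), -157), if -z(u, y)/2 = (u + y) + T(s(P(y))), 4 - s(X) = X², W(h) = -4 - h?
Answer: -21342953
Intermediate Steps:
P(V) = 6*V
s(X) = 4 - X²
T(r) = 12*r
z(u, y) = -96 - 2*u - 2*y + 864*y² (z(u, y) = -2*((u + y) + 12*(4 - (6*y)²)) = -2*((u + y) + 12*(4 - 36*y²)) = -2*((u + y) + (48 - 432*y²)) = -2*(48 + u + y - 432*y²) = -96 - 2*u - 2*y + 864*y²)
-46009 - z(-5*W(-3), -157) = -46009 - (-96 - (-10)*(-4 - 1*(-3)) - 2*(-157) + 864*(-157)²) = -46009 - (-96 - (-10)*(-4 + 3) + 314 + 864*24649) = -46009 - (-96 - (-10)*(-1) + 314 + 21296736) = -46009 - (-96 - 2*5 + 314 + 21296736) = -46009 - (-96 - 10 + 314 + 21296736) = -46009 - 1*21296944 = -46009 - 21296944 = -21342953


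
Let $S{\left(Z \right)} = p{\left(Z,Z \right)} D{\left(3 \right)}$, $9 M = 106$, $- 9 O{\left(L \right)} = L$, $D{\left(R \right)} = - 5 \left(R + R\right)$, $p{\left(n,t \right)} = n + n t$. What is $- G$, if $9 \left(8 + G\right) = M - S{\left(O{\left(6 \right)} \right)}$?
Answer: $\frac{602}{81} \approx 7.4321$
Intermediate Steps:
$D{\left(R \right)} = - 10 R$ ($D{\left(R \right)} = - 5 \cdot 2 R = - 10 R$)
$O{\left(L \right)} = - \frac{L}{9}$
$M = \frac{106}{9}$ ($M = \frac{1}{9} \cdot 106 = \frac{106}{9} \approx 11.778$)
$S{\left(Z \right)} = - 30 Z \left(1 + Z\right)$ ($S{\left(Z \right)} = Z \left(1 + Z\right) \left(\left(-10\right) 3\right) = Z \left(1 + Z\right) \left(-30\right) = - 30 Z \left(1 + Z\right)$)
$G = - \frac{602}{81}$ ($G = -8 + \frac{\frac{106}{9} - - 30 \left(\left(- \frac{1}{9}\right) 6\right) \left(1 - \frac{2}{3}\right)}{9} = -8 + \frac{\frac{106}{9} - \left(-30\right) \left(- \frac{2}{3}\right) \left(1 - \frac{2}{3}\right)}{9} = -8 + \frac{\frac{106}{9} - \left(-30\right) \left(- \frac{2}{3}\right) \frac{1}{3}}{9} = -8 + \frac{\frac{106}{9} - \frac{20}{3}}{9} = -8 + \frac{1}{9} \cdot \frac{46}{9} = -8 + \frac{46}{81} = - \frac{602}{81} \approx -7.4321$)
$- G = \left(-1\right) \left(- \frac{602}{81}\right) = \frac{602}{81}$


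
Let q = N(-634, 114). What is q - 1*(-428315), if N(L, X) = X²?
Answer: 441311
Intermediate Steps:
q = 12996 (q = 114² = 12996)
q - 1*(-428315) = 12996 - 1*(-428315) = 12996 + 428315 = 441311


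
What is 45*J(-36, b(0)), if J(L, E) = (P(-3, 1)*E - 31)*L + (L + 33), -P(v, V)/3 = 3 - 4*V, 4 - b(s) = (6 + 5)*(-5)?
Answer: -236655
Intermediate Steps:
b(s) = 59 (b(s) = 4 - (6 + 5)*(-5) = 4 - 11*(-5) = 4 - 1*(-55) = 4 + 55 = 59)
P(v, V) = -9 + 12*V (P(v, V) = -3*(3 - 4*V) = -9 + 12*V)
J(L, E) = 33 + L + L*(-31 + 3*E) (J(L, E) = ((-9 + 12*1)*E - 31)*L + (L + 33) = ((-9 + 12)*E - 31)*L + (33 + L) = (3*E - 31)*L + (33 + L) = (-31 + 3*E)*L + (33 + L) = L*(-31 + 3*E) + (33 + L) = 33 + L + L*(-31 + 3*E))
45*J(-36, b(0)) = 45*(33 - 30*(-36) + 3*59*(-36)) = 45*(33 + 1080 - 6372) = 45*(-5259) = -236655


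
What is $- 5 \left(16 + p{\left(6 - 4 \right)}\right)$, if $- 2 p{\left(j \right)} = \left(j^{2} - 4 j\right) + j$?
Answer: $-85$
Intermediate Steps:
$p{\left(j \right)} = - \frac{j^{2}}{2} + \frac{3 j}{2}$ ($p{\left(j \right)} = - \frac{\left(j^{2} - 4 j\right) + j}{2} = - \frac{j^{2} - 3 j}{2} = - \frac{j^{2}}{2} + \frac{3 j}{2}$)
$- 5 \left(16 + p{\left(6 - 4 \right)}\right) = - 5 \left(16 + \frac{\left(6 - 4\right) \left(3 - \left(6 - 4\right)\right)}{2}\right) = - 5 \left(16 + \frac{1}{2} \cdot 2 \left(3 - 2\right)\right) = - 5 \left(16 + \frac{1}{2} \cdot 2 \cdot 1\right) = - 5 \left(16 + 1\right) = \left(-5\right) 17 = -85$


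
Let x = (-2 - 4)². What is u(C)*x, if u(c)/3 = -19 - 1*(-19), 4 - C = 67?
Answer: 0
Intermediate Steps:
C = -63 (C = 4 - 1*67 = 4 - 67 = -63)
x = 36 (x = (-6)² = 36)
u(c) = 0 (u(c) = 3*(-19 - 1*(-19)) = 3*(-19 + 19) = 3*0 = 0)
u(C)*x = 0*36 = 0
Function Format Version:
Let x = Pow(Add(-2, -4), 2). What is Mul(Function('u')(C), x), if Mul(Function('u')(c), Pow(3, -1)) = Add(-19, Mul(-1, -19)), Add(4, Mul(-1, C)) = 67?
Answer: 0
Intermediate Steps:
C = -63 (C = Add(4, Mul(-1, 67)) = Add(4, -67) = -63)
x = 36 (x = Pow(-6, 2) = 36)
Function('u')(c) = 0 (Function('u')(c) = Mul(3, Add(-19, Mul(-1, -19))) = Mul(3, Add(-19, 19)) = Mul(3, 0) = 0)
Mul(Function('u')(C), x) = Mul(0, 36) = 0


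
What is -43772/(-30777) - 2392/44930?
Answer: 946528688/691405305 ≈ 1.3690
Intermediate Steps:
-43772/(-30777) - 2392/44930 = -43772*(-1/30777) - 2392*1/44930 = 43772/30777 - 1196/22465 = 946528688/691405305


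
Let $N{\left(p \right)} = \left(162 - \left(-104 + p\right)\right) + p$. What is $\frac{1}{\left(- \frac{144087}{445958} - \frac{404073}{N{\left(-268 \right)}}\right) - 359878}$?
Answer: $- \frac{1560853}{564088207435} \approx -2.767 \cdot 10^{-6}$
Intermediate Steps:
$N{\left(p \right)} = 266$ ($N{\left(p \right)} = \left(266 - p\right) + p = 266$)
$\frac{1}{\left(- \frac{144087}{445958} - \frac{404073}{N{\left(-268 \right)}}\right) - 359878} = \frac{1}{\left(- \frac{144087}{445958} - \frac{404073}{266}\right) - 359878} = \frac{1}{\left(\left(-144087\right) \frac{1}{445958} - \frac{21267}{14}\right) - 359878} = \frac{1}{\left(- \frac{144087}{445958} - \frac{21267}{14}\right) - 359878} = \frac{1}{- \frac{2371551501}{1560853} - 359878} = \frac{1}{- \frac{564088207435}{1560853}} = - \frac{1560853}{564088207435}$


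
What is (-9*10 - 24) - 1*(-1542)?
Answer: 1428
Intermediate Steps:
(-9*10 - 24) - 1*(-1542) = (-90 - 24) + 1542 = -114 + 1542 = 1428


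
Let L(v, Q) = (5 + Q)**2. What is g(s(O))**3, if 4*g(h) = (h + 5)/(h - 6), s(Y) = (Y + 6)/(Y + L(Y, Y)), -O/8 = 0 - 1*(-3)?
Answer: -4632407963/543338496000 ≈ -0.0085258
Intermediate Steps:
O = -24 (O = -8*(0 - 1*(-3)) = -8*(0 + 3) = -8*3 = -24)
s(Y) = (6 + Y)/(Y + (5 + Y)**2) (s(Y) = (Y + 6)/(Y + (5 + Y)**2) = (6 + Y)/(Y + (5 + Y)**2))
g(h) = (5 + h)/(4*(-6 + h)) (g(h) = ((h + 5)/(h - 6))/4 = ((5 + h)/(-6 + h))/4 = (5 + h)/(4*(-6 + h)))
g(s(O))**3 = ((5 + (6 - 24)/(-24 + (5 - 24)**2))/(4*(-6 + (6 - 24)/(-24 + (5 - 24)**2))))**3 = ((5 - 18/(-24 + (-19)**2))/(4*(-6 - 18/(-24 + (-19)**2))))**3 = ((5 - 18/(-24 + 361))/(4*(-6 - 18/(-24 + 361))))**3 = ((5 - 18/337)/(4*(-6 - 18/337)))**3 = ((1/4)*(1667/337)/(-2040/337))**3 = ((1/4)*(-337/2040)*(1667/337))**3 = (-1667/8160)**3 = -4632407963/543338496000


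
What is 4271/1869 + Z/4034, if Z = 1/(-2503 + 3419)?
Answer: 15781961893/6906224136 ≈ 2.2852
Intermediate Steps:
Z = 1/916 ≈ 0.0010917
4271/1869 + Z/4034 = 4271/1869 + (1/916)/4034 = 4271*(1/1869) + (1/916)*(1/4034) = 4271/1869 + 1/3695144 = 15781961893/6906224136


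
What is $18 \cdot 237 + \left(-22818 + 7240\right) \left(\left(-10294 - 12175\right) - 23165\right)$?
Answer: $710890718$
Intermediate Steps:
$18 \cdot 237 + \left(-22818 + 7240\right) \left(\left(-10294 - 12175\right) - 23165\right) = 4266 - 15578 \left(-22469 - 23165\right) = 4266 - -710886452 = 4266 + 710886452 = 710890718$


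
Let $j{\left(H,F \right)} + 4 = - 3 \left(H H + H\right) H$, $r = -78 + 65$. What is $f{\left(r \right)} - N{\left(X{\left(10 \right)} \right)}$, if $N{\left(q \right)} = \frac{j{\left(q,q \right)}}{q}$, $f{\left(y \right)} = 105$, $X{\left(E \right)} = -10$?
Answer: $\frac{1873}{5} \approx 374.6$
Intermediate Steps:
$r = -13$
$j{\left(H,F \right)} = -4 + H \left(- 3 H - 3 H^{2}\right)$ ($j{\left(H,F \right)} = -4 + - 3 \left(H H + H\right) H = -4 + - 3 \left(H^{2} + H\right) H = -4 + - 3 \left(H + H^{2}\right) H = -4 + \left(- 3 H - 3 H^{2}\right) H = -4 + H \left(- 3 H - 3 H^{2}\right)$)
$N{\left(q \right)} = \frac{-4 - 3 q^{2} - 3 q^{3}}{q}$
$f{\left(r \right)} - N{\left(X{\left(10 \right)} \right)} = 105 - \left(- \frac{4}{-10} - -30 - 3 \left(-10\right)^{2}\right) = 105 - \left(\left(-4\right) \left(- \frac{1}{10}\right) + 30 - 300\right) = 105 - \left(\frac{2}{5} + 30 - 300\right) = 105 - - \frac{1348}{5} = 105 + \frac{1348}{5} = \frac{1873}{5}$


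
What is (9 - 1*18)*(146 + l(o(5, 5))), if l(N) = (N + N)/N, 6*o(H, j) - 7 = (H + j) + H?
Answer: -1332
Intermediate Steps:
o(H, j) = 7/6 + H/3 + j/6 (o(H, j) = 7/6 + ((H + j) + H)/6 = 7/6 + (j + 2*H)/6 = 7/6 + (H/3 + j/6) = 7/6 + H/3 + j/6)
l(N) = 2 (l(N) = (2*N)/N = 2)
(9 - 1*18)*(146 + l(o(5, 5))) = (9 - 1*18)*(146 + 2) = (9 - 18)*148 = -9*148 = -1332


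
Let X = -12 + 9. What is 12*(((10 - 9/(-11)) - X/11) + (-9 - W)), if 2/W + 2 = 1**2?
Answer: 540/11 ≈ 49.091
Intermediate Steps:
X = -3
W = -2 (W = 2/(-2 + 1**2) = 2/(-2 + 1) = 2/(-1) = 2*(-1) = -2)
12*(((10 - 9/(-11)) - X/11) + (-9 - W)) = 12*(((10 - 9/(-11)) - (-3)/11) + (-9 - 1*(-2))) = 12*(((10 - 9*(-1/11)) - (-3)/11) + (-9 + 2)) = 12*(((10 + 9/11) - 1*(-3/11)) - 7) = 12*((119/11 + 3/11) - 7) = 12*(122/11 - 7) = 12*(45/11) = 540/11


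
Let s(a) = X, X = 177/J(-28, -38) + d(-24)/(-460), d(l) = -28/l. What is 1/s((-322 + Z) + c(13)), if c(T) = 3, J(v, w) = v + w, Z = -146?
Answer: -30360/81497 ≈ -0.37253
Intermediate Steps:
X = -81497/30360 (X = 177/(-28 - 38) - 28/(-24)/(-460) = 177/(-66) - 28*(-1/24)*(-1/460) = 177*(-1/66) + (7/6)*(-1/460) = -59/22 - 7/2760 = -81497/30360 ≈ -2.6844)
s(a) = -81497/30360
1/s((-322 + Z) + c(13)) = 1/(-81497/30360) = -30360/81497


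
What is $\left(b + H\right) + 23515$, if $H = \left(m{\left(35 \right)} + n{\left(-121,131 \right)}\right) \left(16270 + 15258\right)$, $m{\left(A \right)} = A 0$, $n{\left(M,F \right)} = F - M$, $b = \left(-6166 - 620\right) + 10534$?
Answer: $7972319$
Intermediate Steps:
$b = 3748$ ($b = -6786 + 10534 = 3748$)
$m{\left(A \right)} = 0$
$H = 7945056$ ($H = \left(0 + \left(131 - -121\right)\right) \left(16270 + 15258\right) = \left(0 + \left(131 + 121\right)\right) 31528 = \left(0 + 252\right) 31528 = 252 \cdot 31528 = 7945056$)
$\left(b + H\right) + 23515 = \left(3748 + 7945056\right) + 23515 = 7948804 + 23515 = 7972319$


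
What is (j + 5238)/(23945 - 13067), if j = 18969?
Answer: 8069/3626 ≈ 2.2253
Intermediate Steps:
(j + 5238)/(23945 - 13067) = (18969 + 5238)/(23945 - 13067) = 24207/10878 = 24207*(1/10878) = 8069/3626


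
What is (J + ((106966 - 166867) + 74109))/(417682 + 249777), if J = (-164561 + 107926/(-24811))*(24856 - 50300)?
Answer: 103888990657956/16560325249 ≈ 6273.4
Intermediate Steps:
J = 103888638143268/24811 (J = (-164561 + 107926*(-1/24811))*(-25444) = (-164561 - 107926/24811)*(-25444) = -4083030897/24811*(-25444) = 103888638143268/24811 ≈ 4.1872e+9)
(J + ((106966 - 166867) + 74109))/(417682 + 249777) = (103888638143268/24811 + ((106966 - 166867) + 74109))/(417682 + 249777) = (103888638143268/24811 + (-59901 + 74109))/667459 = (103888638143268/24811 + 14208)*(1/667459) = (103888990657956/24811)*(1/667459) = 103888990657956/16560325249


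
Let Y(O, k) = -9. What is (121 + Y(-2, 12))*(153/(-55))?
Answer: -17136/55 ≈ -311.56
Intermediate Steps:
(121 + Y(-2, 12))*(153/(-55)) = (121 - 9)*(153/(-55)) = 112*(153*(-1/55)) = 112*(-153/55) = -17136/55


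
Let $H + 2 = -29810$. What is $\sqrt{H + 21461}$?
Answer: $i \sqrt{8351} \approx 91.384 i$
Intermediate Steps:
$H = -29812$ ($H = -2 - 29810 = -29812$)
$\sqrt{H + 21461} = \sqrt{-29812 + 21461} = \sqrt{-8351} = i \sqrt{8351}$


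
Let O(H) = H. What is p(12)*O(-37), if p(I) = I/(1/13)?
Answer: -5772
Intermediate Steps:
p(I) = 13*I (p(I) = I/(1/13) = I*13 = 13*I)
p(12)*O(-37) = (13*12)*(-37) = 156*(-37) = -5772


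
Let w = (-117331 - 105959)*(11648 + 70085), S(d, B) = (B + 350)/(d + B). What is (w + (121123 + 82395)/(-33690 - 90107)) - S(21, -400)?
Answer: -856280480546332082/46919063 ≈ -1.8250e+10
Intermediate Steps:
S(d, B) = (350 + B)/(B + d)
w = -18250161570 (w = -223290*81733 = -18250161570)
(w + (121123 + 82395)/(-33690 - 90107)) - S(21, -400) = (-18250161570 + (121123 + 82395)/(-33690 - 90107)) - (350 - 400)/(-400 + 21) = (-18250161570 + 203518/(-123797)) - (-50)/(-379) = (-18250161570 + 203518*(-1/123797)) - (-1)*(-50)/379 = (-18250161570 - 203518/123797) - 1*50/379 = -2259315252084808/123797 - 50/379 = -856280480546332082/46919063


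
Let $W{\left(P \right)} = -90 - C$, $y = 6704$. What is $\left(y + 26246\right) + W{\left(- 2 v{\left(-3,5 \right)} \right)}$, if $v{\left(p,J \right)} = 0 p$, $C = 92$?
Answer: $32768$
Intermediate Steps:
$v{\left(p,J \right)} = 0$
$W{\left(P \right)} = -182$ ($W{\left(P \right)} = -90 - 92 = -182$)
$\left(y + 26246\right) + W{\left(- 2 v{\left(-3,5 \right)} \right)} = \left(6704 + 26246\right) - 182 = 32950 - 182 = 32768$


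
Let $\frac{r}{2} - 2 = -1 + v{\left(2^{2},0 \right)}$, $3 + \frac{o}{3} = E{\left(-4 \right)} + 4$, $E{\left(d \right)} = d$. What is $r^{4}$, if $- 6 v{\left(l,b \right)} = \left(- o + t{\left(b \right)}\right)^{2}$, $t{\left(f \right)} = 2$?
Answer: $\frac{174900625}{81} \approx 2.1593 \cdot 10^{6}$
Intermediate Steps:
$o = -9$ ($o = -9 + 3 \left(-4 + 4\right) = -9 + 3 \cdot 0 = -9 + 0 = -9$)
$v{\left(l,b \right)} = - \frac{121}{6}$ ($v{\left(l,b \right)} = - \frac{\left(\left(-1\right) \left(-9\right) + 2\right)^{2}}{6} = - \frac{\left(9 + 2\right)^{2}}{6} = - \frac{11^{2}}{6} = \left(- \frac{1}{6}\right) 121 = - \frac{121}{6}$)
$r = - \frac{115}{3}$ ($r = 4 + 2 \left(-1 - \frac{121}{6}\right) = 4 + 2 \left(- \frac{127}{6}\right) = 4 - \frac{127}{3} = - \frac{115}{3} \approx -38.333$)
$r^{4} = \left(- \frac{115}{3}\right)^{4} = \frac{174900625}{81}$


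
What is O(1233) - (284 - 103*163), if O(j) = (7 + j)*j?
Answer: 1545425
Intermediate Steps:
O(j) = j*(7 + j)
O(1233) - (284 - 103*163) = 1233*(7 + 1233) - (284 - 103*163) = 1233*1240 - (284 - 16789) = 1528920 - 1*(-16505) = 1528920 + 16505 = 1545425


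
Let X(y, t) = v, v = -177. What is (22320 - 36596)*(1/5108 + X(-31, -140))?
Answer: 3226786435/1277 ≈ 2.5268e+6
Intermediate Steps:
X(y, t) = -177
(22320 - 36596)*(1/5108 + X(-31, -140)) = (22320 - 36596)*(1/5108 - 177) = -14276*(1/5108 - 177) = -14276*(-904115/5108) = 3226786435/1277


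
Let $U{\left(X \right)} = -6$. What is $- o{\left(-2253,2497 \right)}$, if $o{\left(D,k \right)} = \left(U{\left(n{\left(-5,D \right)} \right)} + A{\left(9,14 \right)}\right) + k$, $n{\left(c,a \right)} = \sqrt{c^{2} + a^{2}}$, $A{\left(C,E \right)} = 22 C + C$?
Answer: $-2698$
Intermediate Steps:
$A{\left(C,E \right)} = 23 C$
$n{\left(c,a \right)} = \sqrt{a^{2} + c^{2}}$
$o{\left(D,k \right)} = 201 + k$ ($o{\left(D,k \right)} = \left(-6 + 23 \cdot 9\right) + k = \left(-6 + 207\right) + k = 201 + k$)
$- o{\left(-2253,2497 \right)} = - (201 + 2497) = \left(-1\right) 2698 = -2698$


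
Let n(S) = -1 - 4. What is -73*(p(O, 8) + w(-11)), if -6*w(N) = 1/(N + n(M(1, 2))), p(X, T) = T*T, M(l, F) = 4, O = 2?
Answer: -448585/96 ≈ -4672.8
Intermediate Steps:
p(X, T) = T²
n(S) = -5
w(N) = -1/(6*(-5 + N)) (w(N) = -1/(6*(N - 5)) = -1/(6*(-5 + N)))
-73*(p(O, 8) + w(-11)) = -73*(8² - 1/(-30 + 6*(-11))) = -73*(64 - 1/(-30 - 66)) = -73*(64 - 1/(-96)) = -73*(64 - 1*(-1/96)) = -73*(64 + 1/96) = -73*6145/96 = -448585/96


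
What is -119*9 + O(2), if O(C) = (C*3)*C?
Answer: -1059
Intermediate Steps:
O(C) = 3*C² (O(C) = (3*C)*C = 3*C²)
-119*9 + O(2) = -119*9 + 3*2² = -1071 + 3*4 = -1071 + 12 = -1059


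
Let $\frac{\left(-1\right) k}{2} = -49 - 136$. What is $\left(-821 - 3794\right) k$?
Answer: $-1707550$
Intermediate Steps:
$k = 370$ ($k = - 2 \left(-49 - 136\right) = \left(-2\right) \left(-185\right) = 370$)
$\left(-821 - 3794\right) k = \left(-821 - 3794\right) 370 = \left(-4615\right) 370 = -1707550$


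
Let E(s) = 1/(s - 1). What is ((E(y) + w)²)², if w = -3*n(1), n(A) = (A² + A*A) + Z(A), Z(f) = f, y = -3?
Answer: 1874161/256 ≈ 7320.9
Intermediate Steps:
E(s) = 1/(-1 + s)
n(A) = A + 2*A² (n(A) = (A² + A*A) + A = (A² + A²) + A = 2*A² + A = A + 2*A²)
w = -9 (w = -3*(1 + 2*1) = -3*(1 + 2) = -3*3 = -9)
((E(y) + w)²)² = ((1/(-1 - 3) - 9)²)² = ((1/(-4) - 9)²)² = ((-¼ - 9)²)² = ((-37/4)²)² = (1369/16)² = 1874161/256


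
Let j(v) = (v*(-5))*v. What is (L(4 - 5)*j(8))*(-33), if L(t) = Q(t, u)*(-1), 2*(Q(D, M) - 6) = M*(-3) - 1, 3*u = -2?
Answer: -68640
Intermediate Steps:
u = -⅔ (u = (⅓)*(-2) = -⅔ ≈ -0.66667)
Q(D, M) = 11/2 - 3*M/2 (Q(D, M) = 6 + (M*(-3) - 1)/2 = 6 + (-3*M - 1)/2 = 6 + (-1 - 3*M)/2 = 6 + (-½ - 3*M/2) = 11/2 - 3*M/2)
j(v) = -5*v² (j(v) = (-5*v)*v = -5*v²)
L(t) = -13/2 (L(t) = (11/2 - 3/2*(-⅔))*(-1) = (11/2 + 1)*(-1) = (13/2)*(-1) = -13/2)
(L(4 - 5)*j(8))*(-33) = -(-65)*8²/2*(-33) = -(-65)*64/2*(-33) = -13/2*(-320)*(-33) = 2080*(-33) = -68640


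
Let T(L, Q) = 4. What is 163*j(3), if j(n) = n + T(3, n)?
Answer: 1141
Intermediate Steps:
j(n) = 4 + n (j(n) = n + 4 = 4 + n)
163*j(3) = 163*(4 + 3) = 163*7 = 1141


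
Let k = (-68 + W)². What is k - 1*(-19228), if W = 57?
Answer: 19349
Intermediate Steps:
k = 121 (k = (-68 + 57)² = (-11)² = 121)
k - 1*(-19228) = 121 - 1*(-19228) = 121 + 19228 = 19349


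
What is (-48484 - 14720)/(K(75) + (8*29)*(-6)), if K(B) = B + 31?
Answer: 31602/643 ≈ 49.148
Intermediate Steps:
K(B) = 31 + B
(-48484 - 14720)/(K(75) + (8*29)*(-6)) = (-48484 - 14720)/((31 + 75) + (8*29)*(-6)) = -63204/(106 + 232*(-6)) = -63204/(106 - 1392) = -63204/(-1286) = -63204*(-1/1286) = 31602/643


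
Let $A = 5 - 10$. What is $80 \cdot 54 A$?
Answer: $-21600$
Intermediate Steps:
$A = -5$ ($A = 5 - 10 = -5$)
$80 \cdot 54 A = 80 \cdot 54 \left(-5\right) = 4320 \left(-5\right) = -21600$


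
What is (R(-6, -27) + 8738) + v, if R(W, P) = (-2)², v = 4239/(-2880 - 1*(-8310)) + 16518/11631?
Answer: 61361292601/7017370 ≈ 8744.2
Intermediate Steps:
v = 15444061/7017370 (v = 4239/(-2880 + 8310) + 16518*(1/11631) = 4239/5430 + 5506/3877 = 4239*(1/5430) + 5506/3877 = 1413/1810 + 5506/3877 = 15444061/7017370 ≈ 2.2008)
R(W, P) = 4
(R(-6, -27) + 8738) + v = (4 + 8738) + 15444061/7017370 = 8742 + 15444061/7017370 = 61361292601/7017370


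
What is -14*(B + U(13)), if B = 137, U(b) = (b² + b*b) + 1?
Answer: -6664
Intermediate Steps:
U(b) = 1 + 2*b² (U(b) = (b² + b²) + 1 = 2*b² + 1 = 1 + 2*b²)
-14*(B + U(13)) = -14*(137 + (1 + 2*13²)) = -14*(137 + (1 + 2*169)) = -14*(137 + (1 + 338)) = -14*(137 + 339) = -14*476 = -6664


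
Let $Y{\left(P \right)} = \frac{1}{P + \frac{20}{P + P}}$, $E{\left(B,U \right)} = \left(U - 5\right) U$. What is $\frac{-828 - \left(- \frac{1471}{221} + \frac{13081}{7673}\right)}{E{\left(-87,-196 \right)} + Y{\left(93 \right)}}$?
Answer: $- \frac{4028371273626}{192821831648927} \approx -0.020892$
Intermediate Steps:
$E{\left(B,U \right)} = U \left(-5 + U\right)$ ($E{\left(B,U \right)} = \left(-5 + U\right) U = U \left(-5 + U\right)$)
$Y{\left(P \right)} = \frac{1}{P + \frac{10}{P}}$ ($Y{\left(P \right)} = \frac{1}{P + \frac{20}{2 P}} = \frac{1}{P + 20 \frac{1}{2 P}} = \frac{1}{P + \frac{10}{P}}$)
$\frac{-828 - \left(- \frac{1471}{221} + \frac{13081}{7673}\right)}{E{\left(-87,-196 \right)} + Y{\left(93 \right)}} = \frac{-828 - \left(- \frac{1471}{221} + \frac{13081}{7673}\right)}{- 196 \left(-5 - 196\right) + \frac{93}{10 + 93^{2}}} = \frac{-828 - - \frac{8396082}{1695733}}{\left(-196\right) \left(-201\right) + \frac{93}{10 + 8649}} = \frac{-828 + \left(\frac{1471}{221} - \frac{13081}{7673}\right)}{39396 + \frac{93}{8659}} = \frac{-828 + \frac{8396082}{1695733}}{39396 + 93 \cdot \frac{1}{8659}} = - \frac{1395670842}{1695733 \left(39396 + \frac{93}{8659}\right)} = - \frac{1395670842}{1695733 \cdot \frac{341130057}{8659}} = \left(- \frac{1395670842}{1695733}\right) \frac{8659}{341130057} = - \frac{4028371273626}{192821831648927}$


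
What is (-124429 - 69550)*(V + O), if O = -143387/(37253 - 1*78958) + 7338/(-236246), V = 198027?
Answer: -9959914017044650501/259279985 ≈ -3.8414e+10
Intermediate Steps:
O = 883383524/259279985 (O = -143387/(37253 - 78958) + 7338*(-1/236246) = -143387/(-41705) - 3669/118123 = -143387*(-1/41705) - 3669/118123 = 143387/41705 - 3669/118123 = 883383524/259279985 ≈ 3.4071)
(-124429 - 69550)*(V + O) = (-124429 - 69550)*(198027 + 883383524/259279985) = -193979*51345320973119/259279985 = -9959914017044650501/259279985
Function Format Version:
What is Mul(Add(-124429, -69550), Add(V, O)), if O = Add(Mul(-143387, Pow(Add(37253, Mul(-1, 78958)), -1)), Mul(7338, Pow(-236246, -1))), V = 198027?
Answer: Rational(-9959914017044650501, 259279985) ≈ -3.8414e+10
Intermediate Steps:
O = Rational(883383524, 259279985) (O = Add(Mul(-143387, Pow(Add(37253, -78958), -1)), Mul(7338, Rational(-1, 236246))) = Add(Mul(-143387, Pow(-41705, -1)), Rational(-3669, 118123)) = Add(Mul(-143387, Rational(-1, 41705)), Rational(-3669, 118123)) = Add(Rational(143387, 41705), Rational(-3669, 118123)) = Rational(883383524, 259279985) ≈ 3.4071)
Mul(Add(-124429, -69550), Add(V, O)) = Mul(Add(-124429, -69550), Add(198027, Rational(883383524, 259279985))) = Mul(-193979, Rational(51345320973119, 259279985)) = Rational(-9959914017044650501, 259279985)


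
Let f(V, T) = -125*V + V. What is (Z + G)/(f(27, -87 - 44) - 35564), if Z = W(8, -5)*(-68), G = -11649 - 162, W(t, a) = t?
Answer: 12355/38912 ≈ 0.31751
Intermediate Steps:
G = -11811
f(V, T) = -124*V
Z = -544 (Z = 8*(-68) = -544)
(Z + G)/(f(27, -87 - 44) - 35564) = (-544 - 11811)/(-124*27 - 35564) = -12355/(-3348 - 35564) = -12355/(-38912) = -12355*(-1/38912) = 12355/38912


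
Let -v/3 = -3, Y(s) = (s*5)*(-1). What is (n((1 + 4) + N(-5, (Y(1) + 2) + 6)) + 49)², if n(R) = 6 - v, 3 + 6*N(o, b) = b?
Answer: 2116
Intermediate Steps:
Y(s) = -5*s (Y(s) = (5*s)*(-1) = -5*s)
N(o, b) = -½ + b/6
v = 9 (v = -3*(-3) = 9)
n(R) = -3 (n(R) = 6 - 1*9 = 6 - 9 = -3)
(n((1 + 4) + N(-5, (Y(1) + 2) + 6)) + 49)² = (-3 + 49)² = 46² = 2116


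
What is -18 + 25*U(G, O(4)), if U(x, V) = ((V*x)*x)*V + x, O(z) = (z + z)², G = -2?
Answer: 409532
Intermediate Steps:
O(z) = 4*z² (O(z) = (2*z)² = 4*z²)
U(x, V) = x + V²*x² (U(x, V) = (V*x²)*V + x = V²*x² + x = x + V²*x²)
-18 + 25*U(G, O(4)) = -18 + 25*(-2*(1 - 2*(4*4²)²)) = -18 + 25*(-2*(1 - 2*(4*16)²)) = -18 + 25*(-2*(1 - 2*64²)) = -18 + 25*(-2*(1 - 2*4096)) = -18 + 25*(-2*(1 - 8192)) = -18 + 25*(-2*(-8191)) = -18 + 25*16382 = -18 + 409550 = 409532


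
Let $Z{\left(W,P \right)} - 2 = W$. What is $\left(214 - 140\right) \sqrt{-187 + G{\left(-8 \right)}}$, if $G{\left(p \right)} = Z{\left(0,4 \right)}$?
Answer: $74 i \sqrt{185} \approx 1006.5 i$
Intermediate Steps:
$Z{\left(W,P \right)} = 2 + W$
$G{\left(p \right)} = 2$ ($G{\left(p \right)} = 2 + 0 = 2$)
$\left(214 - 140\right) \sqrt{-187 + G{\left(-8 \right)}} = \left(214 - 140\right) \sqrt{-187 + 2} = \left(214 - 140\right) \sqrt{-185} = \left(214 - 140\right) i \sqrt{185} = 74 i \sqrt{185}$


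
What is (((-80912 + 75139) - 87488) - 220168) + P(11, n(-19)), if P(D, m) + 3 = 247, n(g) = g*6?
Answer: -313185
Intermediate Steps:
n(g) = 6*g
P(D, m) = 244 (P(D, m) = -3 + 247 = 244)
(((-80912 + 75139) - 87488) - 220168) + P(11, n(-19)) = (((-80912 + 75139) - 87488) - 220168) + 244 = ((-5773 - 87488) - 220168) + 244 = (-93261 - 220168) + 244 = -313429 + 244 = -313185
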